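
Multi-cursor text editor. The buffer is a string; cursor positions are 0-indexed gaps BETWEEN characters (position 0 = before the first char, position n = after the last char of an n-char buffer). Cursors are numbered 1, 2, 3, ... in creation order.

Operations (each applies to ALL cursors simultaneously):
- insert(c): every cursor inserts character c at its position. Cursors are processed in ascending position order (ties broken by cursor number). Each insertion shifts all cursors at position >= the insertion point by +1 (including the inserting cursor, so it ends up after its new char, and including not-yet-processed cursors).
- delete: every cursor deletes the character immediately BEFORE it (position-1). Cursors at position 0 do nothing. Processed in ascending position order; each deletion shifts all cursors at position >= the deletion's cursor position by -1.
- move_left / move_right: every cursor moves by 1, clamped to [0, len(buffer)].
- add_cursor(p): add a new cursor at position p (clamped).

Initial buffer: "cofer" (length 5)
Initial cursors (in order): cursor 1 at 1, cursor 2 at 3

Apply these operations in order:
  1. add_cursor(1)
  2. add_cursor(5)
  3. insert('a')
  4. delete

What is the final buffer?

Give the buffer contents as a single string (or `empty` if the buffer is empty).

After op 1 (add_cursor(1)): buffer="cofer" (len 5), cursors c1@1 c3@1 c2@3, authorship .....
After op 2 (add_cursor(5)): buffer="cofer" (len 5), cursors c1@1 c3@1 c2@3 c4@5, authorship .....
After op 3 (insert('a')): buffer="caaofaera" (len 9), cursors c1@3 c3@3 c2@6 c4@9, authorship .13..2..4
After op 4 (delete): buffer="cofer" (len 5), cursors c1@1 c3@1 c2@3 c4@5, authorship .....

Answer: cofer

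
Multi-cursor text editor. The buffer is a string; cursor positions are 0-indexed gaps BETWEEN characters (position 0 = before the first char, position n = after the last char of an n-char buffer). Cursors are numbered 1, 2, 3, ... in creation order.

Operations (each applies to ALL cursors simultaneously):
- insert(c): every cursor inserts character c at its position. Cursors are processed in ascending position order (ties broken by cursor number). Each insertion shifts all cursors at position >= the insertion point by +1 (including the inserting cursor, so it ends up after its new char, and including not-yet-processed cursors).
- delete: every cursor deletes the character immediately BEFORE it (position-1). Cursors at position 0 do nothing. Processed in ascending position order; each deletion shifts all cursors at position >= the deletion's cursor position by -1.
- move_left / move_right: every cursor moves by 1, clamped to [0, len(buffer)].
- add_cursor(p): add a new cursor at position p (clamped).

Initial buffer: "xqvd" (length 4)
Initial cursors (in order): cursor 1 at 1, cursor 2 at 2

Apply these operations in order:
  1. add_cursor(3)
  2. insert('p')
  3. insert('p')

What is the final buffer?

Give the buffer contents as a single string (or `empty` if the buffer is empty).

Answer: xppqppvppd

Derivation:
After op 1 (add_cursor(3)): buffer="xqvd" (len 4), cursors c1@1 c2@2 c3@3, authorship ....
After op 2 (insert('p')): buffer="xpqpvpd" (len 7), cursors c1@2 c2@4 c3@6, authorship .1.2.3.
After op 3 (insert('p')): buffer="xppqppvppd" (len 10), cursors c1@3 c2@6 c3@9, authorship .11.22.33.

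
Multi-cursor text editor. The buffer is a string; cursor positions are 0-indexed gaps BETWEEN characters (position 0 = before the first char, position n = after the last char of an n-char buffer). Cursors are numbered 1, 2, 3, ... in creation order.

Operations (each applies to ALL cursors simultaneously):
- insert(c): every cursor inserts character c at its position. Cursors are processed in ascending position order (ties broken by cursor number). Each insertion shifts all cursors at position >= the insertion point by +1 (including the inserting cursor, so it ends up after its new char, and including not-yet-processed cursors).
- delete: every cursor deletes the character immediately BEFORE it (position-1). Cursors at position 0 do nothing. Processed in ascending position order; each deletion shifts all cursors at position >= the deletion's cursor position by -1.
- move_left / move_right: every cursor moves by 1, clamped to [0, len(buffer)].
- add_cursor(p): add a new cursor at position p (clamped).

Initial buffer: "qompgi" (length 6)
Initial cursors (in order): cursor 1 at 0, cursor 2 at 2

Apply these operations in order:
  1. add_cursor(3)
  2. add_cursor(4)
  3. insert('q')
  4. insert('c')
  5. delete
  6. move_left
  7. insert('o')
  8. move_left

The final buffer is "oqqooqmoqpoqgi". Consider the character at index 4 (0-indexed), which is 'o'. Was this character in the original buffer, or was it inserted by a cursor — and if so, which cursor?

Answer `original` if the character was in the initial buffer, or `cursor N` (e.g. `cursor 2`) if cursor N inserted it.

After op 1 (add_cursor(3)): buffer="qompgi" (len 6), cursors c1@0 c2@2 c3@3, authorship ......
After op 2 (add_cursor(4)): buffer="qompgi" (len 6), cursors c1@0 c2@2 c3@3 c4@4, authorship ......
After op 3 (insert('q')): buffer="qqoqmqpqgi" (len 10), cursors c1@1 c2@4 c3@6 c4@8, authorship 1..2.3.4..
After op 4 (insert('c')): buffer="qcqoqcmqcpqcgi" (len 14), cursors c1@2 c2@6 c3@9 c4@12, authorship 11..22.33.44..
After op 5 (delete): buffer="qqoqmqpqgi" (len 10), cursors c1@1 c2@4 c3@6 c4@8, authorship 1..2.3.4..
After op 6 (move_left): buffer="qqoqmqpqgi" (len 10), cursors c1@0 c2@3 c3@5 c4@7, authorship 1..2.3.4..
After op 7 (insert('o')): buffer="oqqooqmoqpoqgi" (len 14), cursors c1@1 c2@5 c3@8 c4@11, authorship 11..22.33.44..
After op 8 (move_left): buffer="oqqooqmoqpoqgi" (len 14), cursors c1@0 c2@4 c3@7 c4@10, authorship 11..22.33.44..
Authorship (.=original, N=cursor N): 1 1 . . 2 2 . 3 3 . 4 4 . .
Index 4: author = 2

Answer: cursor 2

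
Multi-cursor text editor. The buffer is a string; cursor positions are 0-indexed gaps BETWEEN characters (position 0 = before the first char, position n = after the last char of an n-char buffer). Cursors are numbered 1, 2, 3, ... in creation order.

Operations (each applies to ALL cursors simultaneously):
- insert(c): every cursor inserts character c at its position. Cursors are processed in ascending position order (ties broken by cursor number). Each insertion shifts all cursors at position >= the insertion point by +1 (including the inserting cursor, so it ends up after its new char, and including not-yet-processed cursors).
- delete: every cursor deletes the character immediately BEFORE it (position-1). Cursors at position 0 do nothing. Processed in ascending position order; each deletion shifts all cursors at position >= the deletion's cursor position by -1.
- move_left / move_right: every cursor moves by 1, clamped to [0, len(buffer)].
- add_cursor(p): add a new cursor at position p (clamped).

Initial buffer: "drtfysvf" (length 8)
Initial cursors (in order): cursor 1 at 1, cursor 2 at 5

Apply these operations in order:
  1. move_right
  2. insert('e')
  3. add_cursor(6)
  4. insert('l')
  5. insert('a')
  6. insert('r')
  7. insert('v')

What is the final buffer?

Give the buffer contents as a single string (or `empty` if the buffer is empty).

Answer: drelarvtfylarvselarvvf

Derivation:
After op 1 (move_right): buffer="drtfysvf" (len 8), cursors c1@2 c2@6, authorship ........
After op 2 (insert('e')): buffer="dretfysevf" (len 10), cursors c1@3 c2@8, authorship ..1....2..
After op 3 (add_cursor(6)): buffer="dretfysevf" (len 10), cursors c1@3 c3@6 c2@8, authorship ..1....2..
After op 4 (insert('l')): buffer="dreltfylselvf" (len 13), cursors c1@4 c3@8 c2@11, authorship ..11...3.22..
After op 5 (insert('a')): buffer="drelatfylaselavf" (len 16), cursors c1@5 c3@10 c2@14, authorship ..111...33.222..
After op 6 (insert('r')): buffer="drelartfylarselarvf" (len 19), cursors c1@6 c3@12 c2@17, authorship ..1111...333.2222..
After op 7 (insert('v')): buffer="drelarvtfylarvselarvvf" (len 22), cursors c1@7 c3@14 c2@20, authorship ..11111...3333.22222..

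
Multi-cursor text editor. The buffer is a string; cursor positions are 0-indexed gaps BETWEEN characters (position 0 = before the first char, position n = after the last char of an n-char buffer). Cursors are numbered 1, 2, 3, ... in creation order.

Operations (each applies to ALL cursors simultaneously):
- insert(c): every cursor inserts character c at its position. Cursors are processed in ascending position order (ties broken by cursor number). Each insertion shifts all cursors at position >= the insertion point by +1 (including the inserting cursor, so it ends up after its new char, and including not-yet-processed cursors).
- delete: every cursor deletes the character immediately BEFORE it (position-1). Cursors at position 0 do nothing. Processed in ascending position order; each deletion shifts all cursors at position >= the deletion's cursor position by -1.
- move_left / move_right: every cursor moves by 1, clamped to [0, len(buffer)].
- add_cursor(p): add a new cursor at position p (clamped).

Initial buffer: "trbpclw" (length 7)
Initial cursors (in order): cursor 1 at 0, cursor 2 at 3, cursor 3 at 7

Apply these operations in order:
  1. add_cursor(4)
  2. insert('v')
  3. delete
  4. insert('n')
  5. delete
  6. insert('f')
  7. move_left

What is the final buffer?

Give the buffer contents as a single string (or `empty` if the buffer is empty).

After op 1 (add_cursor(4)): buffer="trbpclw" (len 7), cursors c1@0 c2@3 c4@4 c3@7, authorship .......
After op 2 (insert('v')): buffer="vtrbvpvclwv" (len 11), cursors c1@1 c2@5 c4@7 c3@11, authorship 1...2.4...3
After op 3 (delete): buffer="trbpclw" (len 7), cursors c1@0 c2@3 c4@4 c3@7, authorship .......
After op 4 (insert('n')): buffer="ntrbnpnclwn" (len 11), cursors c1@1 c2@5 c4@7 c3@11, authorship 1...2.4...3
After op 5 (delete): buffer="trbpclw" (len 7), cursors c1@0 c2@3 c4@4 c3@7, authorship .......
After op 6 (insert('f')): buffer="ftrbfpfclwf" (len 11), cursors c1@1 c2@5 c4@7 c3@11, authorship 1...2.4...3
After op 7 (move_left): buffer="ftrbfpfclwf" (len 11), cursors c1@0 c2@4 c4@6 c3@10, authorship 1...2.4...3

Answer: ftrbfpfclwf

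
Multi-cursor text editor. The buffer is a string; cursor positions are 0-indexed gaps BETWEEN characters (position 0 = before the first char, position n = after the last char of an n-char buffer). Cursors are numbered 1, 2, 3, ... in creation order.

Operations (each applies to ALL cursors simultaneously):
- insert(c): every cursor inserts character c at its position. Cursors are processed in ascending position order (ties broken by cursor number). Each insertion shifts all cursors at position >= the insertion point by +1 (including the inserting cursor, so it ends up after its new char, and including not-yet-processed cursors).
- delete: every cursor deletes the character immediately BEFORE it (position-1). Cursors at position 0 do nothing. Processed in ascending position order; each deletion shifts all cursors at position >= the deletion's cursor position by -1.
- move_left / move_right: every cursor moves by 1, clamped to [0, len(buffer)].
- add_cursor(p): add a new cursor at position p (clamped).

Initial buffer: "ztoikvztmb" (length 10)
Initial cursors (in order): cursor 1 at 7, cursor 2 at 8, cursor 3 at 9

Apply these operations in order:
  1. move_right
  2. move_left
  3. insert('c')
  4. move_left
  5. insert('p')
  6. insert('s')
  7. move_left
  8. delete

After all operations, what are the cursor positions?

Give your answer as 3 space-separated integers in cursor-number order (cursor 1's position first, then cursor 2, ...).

After op 1 (move_right): buffer="ztoikvztmb" (len 10), cursors c1@8 c2@9 c3@10, authorship ..........
After op 2 (move_left): buffer="ztoikvztmb" (len 10), cursors c1@7 c2@8 c3@9, authorship ..........
After op 3 (insert('c')): buffer="ztoikvzctcmcb" (len 13), cursors c1@8 c2@10 c3@12, authorship .......1.2.3.
After op 4 (move_left): buffer="ztoikvzctcmcb" (len 13), cursors c1@7 c2@9 c3@11, authorship .......1.2.3.
After op 5 (insert('p')): buffer="ztoikvzpctpcmpcb" (len 16), cursors c1@8 c2@11 c3@14, authorship .......11.22.33.
After op 6 (insert('s')): buffer="ztoikvzpsctpscmpscb" (len 19), cursors c1@9 c2@13 c3@17, authorship .......111.222.333.
After op 7 (move_left): buffer="ztoikvzpsctpscmpscb" (len 19), cursors c1@8 c2@12 c3@16, authorship .......111.222.333.
After op 8 (delete): buffer="ztoikvzsctscmscb" (len 16), cursors c1@7 c2@10 c3@13, authorship .......11.22.33.

Answer: 7 10 13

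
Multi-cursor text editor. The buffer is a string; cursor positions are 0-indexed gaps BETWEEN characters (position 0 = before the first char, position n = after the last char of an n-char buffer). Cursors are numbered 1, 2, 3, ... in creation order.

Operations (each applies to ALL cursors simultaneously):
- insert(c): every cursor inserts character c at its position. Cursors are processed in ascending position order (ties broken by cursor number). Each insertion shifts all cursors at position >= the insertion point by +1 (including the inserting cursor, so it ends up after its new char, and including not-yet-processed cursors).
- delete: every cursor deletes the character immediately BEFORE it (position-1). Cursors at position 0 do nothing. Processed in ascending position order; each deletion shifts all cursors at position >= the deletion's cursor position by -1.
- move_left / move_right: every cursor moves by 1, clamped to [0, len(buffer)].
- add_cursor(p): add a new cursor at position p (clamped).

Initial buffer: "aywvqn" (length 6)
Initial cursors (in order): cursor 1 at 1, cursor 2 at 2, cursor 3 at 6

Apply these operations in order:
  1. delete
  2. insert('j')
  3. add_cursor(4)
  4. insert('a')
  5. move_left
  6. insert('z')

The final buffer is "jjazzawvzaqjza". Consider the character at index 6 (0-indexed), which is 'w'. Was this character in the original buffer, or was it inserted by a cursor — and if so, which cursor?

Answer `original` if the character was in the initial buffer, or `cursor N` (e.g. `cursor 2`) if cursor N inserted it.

After op 1 (delete): buffer="wvq" (len 3), cursors c1@0 c2@0 c3@3, authorship ...
After op 2 (insert('j')): buffer="jjwvqj" (len 6), cursors c1@2 c2@2 c3@6, authorship 12...3
After op 3 (add_cursor(4)): buffer="jjwvqj" (len 6), cursors c1@2 c2@2 c4@4 c3@6, authorship 12...3
After op 4 (insert('a')): buffer="jjaawvaqja" (len 10), cursors c1@4 c2@4 c4@7 c3@10, authorship 1212..4.33
After op 5 (move_left): buffer="jjaawvaqja" (len 10), cursors c1@3 c2@3 c4@6 c3@9, authorship 1212..4.33
After op 6 (insert('z')): buffer="jjazzawvzaqjza" (len 14), cursors c1@5 c2@5 c4@9 c3@13, authorship 121122..44.333
Authorship (.=original, N=cursor N): 1 2 1 1 2 2 . . 4 4 . 3 3 3
Index 6: author = original

Answer: original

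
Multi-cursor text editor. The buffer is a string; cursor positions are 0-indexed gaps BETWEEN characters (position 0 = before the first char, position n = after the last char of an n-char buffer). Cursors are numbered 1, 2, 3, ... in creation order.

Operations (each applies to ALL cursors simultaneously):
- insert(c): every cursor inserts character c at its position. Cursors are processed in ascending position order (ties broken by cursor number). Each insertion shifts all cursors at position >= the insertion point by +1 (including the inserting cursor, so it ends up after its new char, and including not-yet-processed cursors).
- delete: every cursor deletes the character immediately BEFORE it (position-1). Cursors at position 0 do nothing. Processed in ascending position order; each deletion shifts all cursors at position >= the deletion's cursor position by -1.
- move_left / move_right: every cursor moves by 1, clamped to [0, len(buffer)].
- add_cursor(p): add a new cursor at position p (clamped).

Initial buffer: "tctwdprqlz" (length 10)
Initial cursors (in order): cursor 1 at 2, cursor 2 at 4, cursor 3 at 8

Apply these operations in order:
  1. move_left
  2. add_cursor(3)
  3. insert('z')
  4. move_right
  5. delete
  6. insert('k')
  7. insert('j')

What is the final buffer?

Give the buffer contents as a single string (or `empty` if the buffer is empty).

Answer: tzkjtzkkjjdprzkjlz

Derivation:
After op 1 (move_left): buffer="tctwdprqlz" (len 10), cursors c1@1 c2@3 c3@7, authorship ..........
After op 2 (add_cursor(3)): buffer="tctwdprqlz" (len 10), cursors c1@1 c2@3 c4@3 c3@7, authorship ..........
After op 3 (insert('z')): buffer="tzctzzwdprzqlz" (len 14), cursors c1@2 c2@6 c4@6 c3@11, authorship .1..24....3...
After op 4 (move_right): buffer="tzctzzwdprzqlz" (len 14), cursors c1@3 c2@7 c4@7 c3@12, authorship .1..24....3...
After op 5 (delete): buffer="tztzdprzlz" (len 10), cursors c1@2 c2@4 c4@4 c3@8, authorship .1.2...3..
After op 6 (insert('k')): buffer="tzktzkkdprzklz" (len 14), cursors c1@3 c2@7 c4@7 c3@12, authorship .11.224...33..
After op 7 (insert('j')): buffer="tzkjtzkkjjdprzkjlz" (len 18), cursors c1@4 c2@10 c4@10 c3@16, authorship .111.22424...333..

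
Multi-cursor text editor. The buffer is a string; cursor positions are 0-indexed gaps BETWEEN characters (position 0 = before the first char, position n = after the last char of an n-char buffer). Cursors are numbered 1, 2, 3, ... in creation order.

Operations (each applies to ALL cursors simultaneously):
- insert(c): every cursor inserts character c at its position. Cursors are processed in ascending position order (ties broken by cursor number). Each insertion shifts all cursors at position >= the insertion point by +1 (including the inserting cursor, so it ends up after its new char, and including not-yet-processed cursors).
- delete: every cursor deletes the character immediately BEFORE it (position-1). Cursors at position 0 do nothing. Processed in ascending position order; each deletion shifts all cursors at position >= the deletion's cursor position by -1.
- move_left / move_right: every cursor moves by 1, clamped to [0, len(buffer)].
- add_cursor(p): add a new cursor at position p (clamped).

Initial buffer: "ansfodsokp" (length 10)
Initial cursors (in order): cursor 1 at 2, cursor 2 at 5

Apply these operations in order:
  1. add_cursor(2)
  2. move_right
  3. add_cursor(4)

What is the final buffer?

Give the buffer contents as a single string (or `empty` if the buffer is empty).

Answer: ansfodsokp

Derivation:
After op 1 (add_cursor(2)): buffer="ansfodsokp" (len 10), cursors c1@2 c3@2 c2@5, authorship ..........
After op 2 (move_right): buffer="ansfodsokp" (len 10), cursors c1@3 c3@3 c2@6, authorship ..........
After op 3 (add_cursor(4)): buffer="ansfodsokp" (len 10), cursors c1@3 c3@3 c4@4 c2@6, authorship ..........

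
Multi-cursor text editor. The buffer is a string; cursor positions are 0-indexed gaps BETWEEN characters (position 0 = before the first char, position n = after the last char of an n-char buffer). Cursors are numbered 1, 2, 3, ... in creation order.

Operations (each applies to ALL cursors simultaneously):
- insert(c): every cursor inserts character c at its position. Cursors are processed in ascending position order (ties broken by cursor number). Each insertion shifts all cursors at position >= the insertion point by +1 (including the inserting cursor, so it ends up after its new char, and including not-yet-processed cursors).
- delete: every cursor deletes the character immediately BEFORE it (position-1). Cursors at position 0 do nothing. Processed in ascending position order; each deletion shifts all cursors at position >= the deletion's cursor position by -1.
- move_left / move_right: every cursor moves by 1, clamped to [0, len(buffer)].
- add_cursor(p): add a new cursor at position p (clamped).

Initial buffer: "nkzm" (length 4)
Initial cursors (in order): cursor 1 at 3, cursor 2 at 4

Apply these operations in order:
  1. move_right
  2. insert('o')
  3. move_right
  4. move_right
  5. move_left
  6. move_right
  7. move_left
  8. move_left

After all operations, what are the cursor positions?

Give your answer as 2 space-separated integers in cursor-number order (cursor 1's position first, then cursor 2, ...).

After op 1 (move_right): buffer="nkzm" (len 4), cursors c1@4 c2@4, authorship ....
After op 2 (insert('o')): buffer="nkzmoo" (len 6), cursors c1@6 c2@6, authorship ....12
After op 3 (move_right): buffer="nkzmoo" (len 6), cursors c1@6 c2@6, authorship ....12
After op 4 (move_right): buffer="nkzmoo" (len 6), cursors c1@6 c2@6, authorship ....12
After op 5 (move_left): buffer="nkzmoo" (len 6), cursors c1@5 c2@5, authorship ....12
After op 6 (move_right): buffer="nkzmoo" (len 6), cursors c1@6 c2@6, authorship ....12
After op 7 (move_left): buffer="nkzmoo" (len 6), cursors c1@5 c2@5, authorship ....12
After op 8 (move_left): buffer="nkzmoo" (len 6), cursors c1@4 c2@4, authorship ....12

Answer: 4 4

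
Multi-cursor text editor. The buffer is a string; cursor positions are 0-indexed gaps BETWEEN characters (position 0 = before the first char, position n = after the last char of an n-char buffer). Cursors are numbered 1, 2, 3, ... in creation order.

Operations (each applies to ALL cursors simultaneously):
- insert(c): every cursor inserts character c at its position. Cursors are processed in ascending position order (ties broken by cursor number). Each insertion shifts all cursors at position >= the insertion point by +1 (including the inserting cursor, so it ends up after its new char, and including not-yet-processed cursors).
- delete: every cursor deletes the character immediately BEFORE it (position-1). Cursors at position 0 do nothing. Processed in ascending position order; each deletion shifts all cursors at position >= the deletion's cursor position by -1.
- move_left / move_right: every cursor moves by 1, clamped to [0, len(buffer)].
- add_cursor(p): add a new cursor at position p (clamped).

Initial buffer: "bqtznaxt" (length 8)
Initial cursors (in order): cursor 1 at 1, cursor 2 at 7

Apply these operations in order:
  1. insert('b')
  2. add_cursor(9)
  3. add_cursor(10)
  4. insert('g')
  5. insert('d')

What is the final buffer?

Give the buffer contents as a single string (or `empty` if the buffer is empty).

Answer: bbgdqtznaxbggddtgd

Derivation:
After op 1 (insert('b')): buffer="bbqtznaxbt" (len 10), cursors c1@2 c2@9, authorship .1......2.
After op 2 (add_cursor(9)): buffer="bbqtznaxbt" (len 10), cursors c1@2 c2@9 c3@9, authorship .1......2.
After op 3 (add_cursor(10)): buffer="bbqtznaxbt" (len 10), cursors c1@2 c2@9 c3@9 c4@10, authorship .1......2.
After op 4 (insert('g')): buffer="bbgqtznaxbggtg" (len 14), cursors c1@3 c2@12 c3@12 c4@14, authorship .11......223.4
After op 5 (insert('d')): buffer="bbgdqtznaxbggddtgd" (len 18), cursors c1@4 c2@15 c3@15 c4@18, authorship .111......22323.44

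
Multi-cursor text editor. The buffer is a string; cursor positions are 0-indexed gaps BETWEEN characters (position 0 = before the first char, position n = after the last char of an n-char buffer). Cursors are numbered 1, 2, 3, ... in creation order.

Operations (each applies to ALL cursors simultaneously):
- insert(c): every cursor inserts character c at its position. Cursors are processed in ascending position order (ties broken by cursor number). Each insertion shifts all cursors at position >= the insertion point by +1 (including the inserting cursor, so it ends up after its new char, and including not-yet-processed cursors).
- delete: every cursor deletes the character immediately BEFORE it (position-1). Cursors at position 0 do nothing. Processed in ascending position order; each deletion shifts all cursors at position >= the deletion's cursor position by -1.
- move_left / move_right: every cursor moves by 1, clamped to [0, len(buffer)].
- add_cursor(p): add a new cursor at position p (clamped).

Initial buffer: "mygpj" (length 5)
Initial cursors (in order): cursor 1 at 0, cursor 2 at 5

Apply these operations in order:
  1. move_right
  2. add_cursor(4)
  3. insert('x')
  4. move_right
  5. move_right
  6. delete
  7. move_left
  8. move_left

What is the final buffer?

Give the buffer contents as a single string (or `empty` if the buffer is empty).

Answer: mxypx

Derivation:
After op 1 (move_right): buffer="mygpj" (len 5), cursors c1@1 c2@5, authorship .....
After op 2 (add_cursor(4)): buffer="mygpj" (len 5), cursors c1@1 c3@4 c2@5, authorship .....
After op 3 (insert('x')): buffer="mxygpxjx" (len 8), cursors c1@2 c3@6 c2@8, authorship .1...3.2
After op 4 (move_right): buffer="mxygpxjx" (len 8), cursors c1@3 c3@7 c2@8, authorship .1...3.2
After op 5 (move_right): buffer="mxygpxjx" (len 8), cursors c1@4 c2@8 c3@8, authorship .1...3.2
After op 6 (delete): buffer="mxypx" (len 5), cursors c1@3 c2@5 c3@5, authorship .1..3
After op 7 (move_left): buffer="mxypx" (len 5), cursors c1@2 c2@4 c3@4, authorship .1..3
After op 8 (move_left): buffer="mxypx" (len 5), cursors c1@1 c2@3 c3@3, authorship .1..3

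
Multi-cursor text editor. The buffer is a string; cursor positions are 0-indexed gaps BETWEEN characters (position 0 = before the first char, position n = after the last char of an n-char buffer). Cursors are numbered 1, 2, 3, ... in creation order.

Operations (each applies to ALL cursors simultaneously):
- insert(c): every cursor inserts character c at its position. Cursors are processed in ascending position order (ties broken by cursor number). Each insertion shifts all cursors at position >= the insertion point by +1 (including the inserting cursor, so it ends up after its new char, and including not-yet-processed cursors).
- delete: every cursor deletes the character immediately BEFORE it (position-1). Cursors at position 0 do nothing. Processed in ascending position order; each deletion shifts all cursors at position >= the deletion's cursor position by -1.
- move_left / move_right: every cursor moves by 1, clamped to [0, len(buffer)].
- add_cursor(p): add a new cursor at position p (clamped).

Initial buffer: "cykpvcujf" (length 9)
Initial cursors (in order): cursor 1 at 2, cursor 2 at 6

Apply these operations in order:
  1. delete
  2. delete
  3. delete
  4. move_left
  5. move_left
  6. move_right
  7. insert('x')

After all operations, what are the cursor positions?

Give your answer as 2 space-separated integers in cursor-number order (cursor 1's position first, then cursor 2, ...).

After op 1 (delete): buffer="ckpvujf" (len 7), cursors c1@1 c2@4, authorship .......
After op 2 (delete): buffer="kpujf" (len 5), cursors c1@0 c2@2, authorship .....
After op 3 (delete): buffer="kujf" (len 4), cursors c1@0 c2@1, authorship ....
After op 4 (move_left): buffer="kujf" (len 4), cursors c1@0 c2@0, authorship ....
After op 5 (move_left): buffer="kujf" (len 4), cursors c1@0 c2@0, authorship ....
After op 6 (move_right): buffer="kujf" (len 4), cursors c1@1 c2@1, authorship ....
After op 7 (insert('x')): buffer="kxxujf" (len 6), cursors c1@3 c2@3, authorship .12...

Answer: 3 3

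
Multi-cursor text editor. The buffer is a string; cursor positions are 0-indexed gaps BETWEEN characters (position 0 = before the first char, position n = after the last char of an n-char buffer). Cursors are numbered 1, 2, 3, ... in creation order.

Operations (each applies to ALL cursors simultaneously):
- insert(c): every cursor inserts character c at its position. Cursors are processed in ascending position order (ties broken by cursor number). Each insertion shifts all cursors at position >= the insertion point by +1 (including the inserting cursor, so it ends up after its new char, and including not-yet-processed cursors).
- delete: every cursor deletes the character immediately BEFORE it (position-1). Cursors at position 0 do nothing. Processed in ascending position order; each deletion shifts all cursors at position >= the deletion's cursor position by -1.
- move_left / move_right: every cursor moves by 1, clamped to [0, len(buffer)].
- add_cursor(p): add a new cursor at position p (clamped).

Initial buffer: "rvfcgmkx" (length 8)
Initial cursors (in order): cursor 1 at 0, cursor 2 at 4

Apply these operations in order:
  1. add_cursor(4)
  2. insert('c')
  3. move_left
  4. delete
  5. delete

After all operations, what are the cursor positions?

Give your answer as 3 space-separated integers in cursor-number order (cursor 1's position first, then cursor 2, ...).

Answer: 0 2 2

Derivation:
After op 1 (add_cursor(4)): buffer="rvfcgmkx" (len 8), cursors c1@0 c2@4 c3@4, authorship ........
After op 2 (insert('c')): buffer="crvfcccgmkx" (len 11), cursors c1@1 c2@7 c3@7, authorship 1....23....
After op 3 (move_left): buffer="crvfcccgmkx" (len 11), cursors c1@0 c2@6 c3@6, authorship 1....23....
After op 4 (delete): buffer="crvfcgmkx" (len 9), cursors c1@0 c2@4 c3@4, authorship 1...3....
After op 5 (delete): buffer="crcgmkx" (len 7), cursors c1@0 c2@2 c3@2, authorship 1.3....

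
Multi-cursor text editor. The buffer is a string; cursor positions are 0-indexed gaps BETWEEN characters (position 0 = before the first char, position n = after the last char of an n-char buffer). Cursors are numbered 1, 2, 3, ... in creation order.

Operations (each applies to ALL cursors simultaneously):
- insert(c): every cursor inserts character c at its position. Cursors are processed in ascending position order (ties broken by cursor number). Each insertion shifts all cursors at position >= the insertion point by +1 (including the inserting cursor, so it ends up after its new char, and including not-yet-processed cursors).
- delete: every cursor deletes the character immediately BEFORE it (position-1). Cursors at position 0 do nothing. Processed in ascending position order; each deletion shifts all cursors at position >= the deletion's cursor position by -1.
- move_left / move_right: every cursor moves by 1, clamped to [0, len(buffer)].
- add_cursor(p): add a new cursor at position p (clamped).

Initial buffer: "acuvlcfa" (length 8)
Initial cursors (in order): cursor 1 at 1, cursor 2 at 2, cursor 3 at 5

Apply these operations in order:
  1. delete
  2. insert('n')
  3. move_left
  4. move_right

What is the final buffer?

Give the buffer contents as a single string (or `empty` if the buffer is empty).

Answer: nnuvncfa

Derivation:
After op 1 (delete): buffer="uvcfa" (len 5), cursors c1@0 c2@0 c3@2, authorship .....
After op 2 (insert('n')): buffer="nnuvncfa" (len 8), cursors c1@2 c2@2 c3@5, authorship 12..3...
After op 3 (move_left): buffer="nnuvncfa" (len 8), cursors c1@1 c2@1 c3@4, authorship 12..3...
After op 4 (move_right): buffer="nnuvncfa" (len 8), cursors c1@2 c2@2 c3@5, authorship 12..3...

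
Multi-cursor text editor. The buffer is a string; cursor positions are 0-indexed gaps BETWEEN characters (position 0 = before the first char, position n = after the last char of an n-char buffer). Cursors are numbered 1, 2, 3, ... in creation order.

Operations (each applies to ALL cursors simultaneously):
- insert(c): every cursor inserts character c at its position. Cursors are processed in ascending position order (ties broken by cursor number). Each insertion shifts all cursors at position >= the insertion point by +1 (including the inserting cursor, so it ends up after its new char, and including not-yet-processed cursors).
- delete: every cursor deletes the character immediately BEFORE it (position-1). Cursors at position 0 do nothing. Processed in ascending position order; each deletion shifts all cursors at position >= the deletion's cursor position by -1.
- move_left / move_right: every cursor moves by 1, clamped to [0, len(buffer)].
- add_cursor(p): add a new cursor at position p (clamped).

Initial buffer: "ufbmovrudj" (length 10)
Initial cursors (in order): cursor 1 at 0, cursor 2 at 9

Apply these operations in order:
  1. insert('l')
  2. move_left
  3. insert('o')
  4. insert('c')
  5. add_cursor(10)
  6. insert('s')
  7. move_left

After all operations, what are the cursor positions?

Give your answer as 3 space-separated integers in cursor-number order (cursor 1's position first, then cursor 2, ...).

After op 1 (insert('l')): buffer="lufbmovrudlj" (len 12), cursors c1@1 c2@11, authorship 1.........2.
After op 2 (move_left): buffer="lufbmovrudlj" (len 12), cursors c1@0 c2@10, authorship 1.........2.
After op 3 (insert('o')): buffer="olufbmovrudolj" (len 14), cursors c1@1 c2@12, authorship 11.........22.
After op 4 (insert('c')): buffer="oclufbmovrudoclj" (len 16), cursors c1@2 c2@14, authorship 111.........222.
After op 5 (add_cursor(10)): buffer="oclufbmovrudoclj" (len 16), cursors c1@2 c3@10 c2@14, authorship 111.........222.
After op 6 (insert('s')): buffer="ocslufbmovrsudocslj" (len 19), cursors c1@3 c3@12 c2@17, authorship 1111.......3..2222.
After op 7 (move_left): buffer="ocslufbmovrsudocslj" (len 19), cursors c1@2 c3@11 c2@16, authorship 1111.......3..2222.

Answer: 2 16 11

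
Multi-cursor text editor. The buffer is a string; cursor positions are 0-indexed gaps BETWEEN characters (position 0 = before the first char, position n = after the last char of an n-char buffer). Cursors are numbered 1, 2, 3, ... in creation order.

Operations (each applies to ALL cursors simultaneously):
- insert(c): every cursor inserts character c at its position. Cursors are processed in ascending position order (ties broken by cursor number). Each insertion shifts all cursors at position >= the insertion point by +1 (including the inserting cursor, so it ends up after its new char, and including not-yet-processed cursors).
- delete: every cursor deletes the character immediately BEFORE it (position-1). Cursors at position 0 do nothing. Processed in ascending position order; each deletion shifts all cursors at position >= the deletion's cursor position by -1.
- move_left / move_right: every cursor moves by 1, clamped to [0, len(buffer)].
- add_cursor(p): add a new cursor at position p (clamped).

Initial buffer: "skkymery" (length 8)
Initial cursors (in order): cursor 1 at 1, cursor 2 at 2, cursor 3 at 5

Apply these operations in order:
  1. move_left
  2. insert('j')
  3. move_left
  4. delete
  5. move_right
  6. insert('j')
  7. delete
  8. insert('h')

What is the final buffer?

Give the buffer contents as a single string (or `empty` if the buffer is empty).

Answer: jhjhkkjhmery

Derivation:
After op 1 (move_left): buffer="skkymery" (len 8), cursors c1@0 c2@1 c3@4, authorship ........
After op 2 (insert('j')): buffer="jsjkkyjmery" (len 11), cursors c1@1 c2@3 c3@7, authorship 1.2...3....
After op 3 (move_left): buffer="jsjkkyjmery" (len 11), cursors c1@0 c2@2 c3@6, authorship 1.2...3....
After op 4 (delete): buffer="jjkkjmery" (len 9), cursors c1@0 c2@1 c3@4, authorship 12..3....
After op 5 (move_right): buffer="jjkkjmery" (len 9), cursors c1@1 c2@2 c3@5, authorship 12..3....
After op 6 (insert('j')): buffer="jjjjkkjjmery" (len 12), cursors c1@2 c2@4 c3@8, authorship 1122..33....
After op 7 (delete): buffer="jjkkjmery" (len 9), cursors c1@1 c2@2 c3@5, authorship 12..3....
After op 8 (insert('h')): buffer="jhjhkkjhmery" (len 12), cursors c1@2 c2@4 c3@8, authorship 1122..33....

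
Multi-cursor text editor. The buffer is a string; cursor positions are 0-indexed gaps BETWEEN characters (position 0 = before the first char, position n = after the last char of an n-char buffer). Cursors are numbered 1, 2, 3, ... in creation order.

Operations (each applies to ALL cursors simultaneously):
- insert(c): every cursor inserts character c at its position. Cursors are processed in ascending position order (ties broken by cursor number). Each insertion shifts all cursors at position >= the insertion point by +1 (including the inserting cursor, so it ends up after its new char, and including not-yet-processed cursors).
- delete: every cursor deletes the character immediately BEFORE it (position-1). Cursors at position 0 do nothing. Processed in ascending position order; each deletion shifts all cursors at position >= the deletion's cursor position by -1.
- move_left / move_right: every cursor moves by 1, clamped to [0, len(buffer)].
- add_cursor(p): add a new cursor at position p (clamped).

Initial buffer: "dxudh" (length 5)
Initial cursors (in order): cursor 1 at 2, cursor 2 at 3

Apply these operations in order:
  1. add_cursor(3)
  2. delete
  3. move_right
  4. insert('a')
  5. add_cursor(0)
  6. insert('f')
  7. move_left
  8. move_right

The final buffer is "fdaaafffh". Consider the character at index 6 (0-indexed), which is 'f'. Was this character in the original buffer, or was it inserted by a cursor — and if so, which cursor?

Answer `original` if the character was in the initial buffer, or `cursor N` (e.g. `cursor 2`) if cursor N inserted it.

Answer: cursor 2

Derivation:
After op 1 (add_cursor(3)): buffer="dxudh" (len 5), cursors c1@2 c2@3 c3@3, authorship .....
After op 2 (delete): buffer="dh" (len 2), cursors c1@0 c2@0 c3@0, authorship ..
After op 3 (move_right): buffer="dh" (len 2), cursors c1@1 c2@1 c3@1, authorship ..
After op 4 (insert('a')): buffer="daaah" (len 5), cursors c1@4 c2@4 c3@4, authorship .123.
After op 5 (add_cursor(0)): buffer="daaah" (len 5), cursors c4@0 c1@4 c2@4 c3@4, authorship .123.
After op 6 (insert('f')): buffer="fdaaafffh" (len 9), cursors c4@1 c1@8 c2@8 c3@8, authorship 4.123123.
After op 7 (move_left): buffer="fdaaafffh" (len 9), cursors c4@0 c1@7 c2@7 c3@7, authorship 4.123123.
After op 8 (move_right): buffer="fdaaafffh" (len 9), cursors c4@1 c1@8 c2@8 c3@8, authorship 4.123123.
Authorship (.=original, N=cursor N): 4 . 1 2 3 1 2 3 .
Index 6: author = 2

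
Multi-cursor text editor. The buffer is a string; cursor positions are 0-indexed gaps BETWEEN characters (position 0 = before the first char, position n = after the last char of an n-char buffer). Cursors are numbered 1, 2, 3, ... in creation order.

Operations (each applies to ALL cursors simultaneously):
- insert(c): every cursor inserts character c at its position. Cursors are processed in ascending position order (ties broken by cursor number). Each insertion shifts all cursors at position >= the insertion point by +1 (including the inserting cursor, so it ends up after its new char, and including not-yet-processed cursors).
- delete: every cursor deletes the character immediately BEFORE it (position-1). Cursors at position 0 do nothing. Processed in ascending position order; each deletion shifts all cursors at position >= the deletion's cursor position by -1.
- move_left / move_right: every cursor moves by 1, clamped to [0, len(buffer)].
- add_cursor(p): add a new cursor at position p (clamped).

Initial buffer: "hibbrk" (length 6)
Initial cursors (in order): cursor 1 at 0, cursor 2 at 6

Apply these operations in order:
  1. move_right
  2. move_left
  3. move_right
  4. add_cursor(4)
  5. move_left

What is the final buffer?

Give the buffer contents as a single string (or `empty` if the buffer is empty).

Answer: hibbrk

Derivation:
After op 1 (move_right): buffer="hibbrk" (len 6), cursors c1@1 c2@6, authorship ......
After op 2 (move_left): buffer="hibbrk" (len 6), cursors c1@0 c2@5, authorship ......
After op 3 (move_right): buffer="hibbrk" (len 6), cursors c1@1 c2@6, authorship ......
After op 4 (add_cursor(4)): buffer="hibbrk" (len 6), cursors c1@1 c3@4 c2@6, authorship ......
After op 5 (move_left): buffer="hibbrk" (len 6), cursors c1@0 c3@3 c2@5, authorship ......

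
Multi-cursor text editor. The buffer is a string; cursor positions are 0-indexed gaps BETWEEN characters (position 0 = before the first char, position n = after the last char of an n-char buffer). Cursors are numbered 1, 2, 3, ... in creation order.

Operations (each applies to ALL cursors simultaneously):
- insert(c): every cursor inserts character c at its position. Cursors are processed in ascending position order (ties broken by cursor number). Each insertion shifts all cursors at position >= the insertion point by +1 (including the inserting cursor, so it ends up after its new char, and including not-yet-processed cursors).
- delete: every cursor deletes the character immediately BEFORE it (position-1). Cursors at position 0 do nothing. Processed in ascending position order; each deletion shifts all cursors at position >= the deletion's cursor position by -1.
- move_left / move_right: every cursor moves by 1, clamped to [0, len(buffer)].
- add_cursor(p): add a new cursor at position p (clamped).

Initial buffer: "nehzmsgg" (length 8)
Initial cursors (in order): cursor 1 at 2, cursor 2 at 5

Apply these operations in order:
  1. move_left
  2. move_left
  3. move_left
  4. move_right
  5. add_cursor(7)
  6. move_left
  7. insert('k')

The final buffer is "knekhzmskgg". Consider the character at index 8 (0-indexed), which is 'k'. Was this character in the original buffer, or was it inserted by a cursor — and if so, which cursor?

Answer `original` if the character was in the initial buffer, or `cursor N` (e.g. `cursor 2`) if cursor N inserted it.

After op 1 (move_left): buffer="nehzmsgg" (len 8), cursors c1@1 c2@4, authorship ........
After op 2 (move_left): buffer="nehzmsgg" (len 8), cursors c1@0 c2@3, authorship ........
After op 3 (move_left): buffer="nehzmsgg" (len 8), cursors c1@0 c2@2, authorship ........
After op 4 (move_right): buffer="nehzmsgg" (len 8), cursors c1@1 c2@3, authorship ........
After op 5 (add_cursor(7)): buffer="nehzmsgg" (len 8), cursors c1@1 c2@3 c3@7, authorship ........
After op 6 (move_left): buffer="nehzmsgg" (len 8), cursors c1@0 c2@2 c3@6, authorship ........
After op 7 (insert('k')): buffer="knekhzmskgg" (len 11), cursors c1@1 c2@4 c3@9, authorship 1..2....3..
Authorship (.=original, N=cursor N): 1 . . 2 . . . . 3 . .
Index 8: author = 3

Answer: cursor 3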